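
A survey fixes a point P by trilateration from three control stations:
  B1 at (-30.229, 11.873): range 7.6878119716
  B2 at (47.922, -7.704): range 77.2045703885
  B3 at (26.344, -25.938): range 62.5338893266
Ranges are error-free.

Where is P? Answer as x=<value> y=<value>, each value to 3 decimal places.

eq1: (x + 30.229)² + (y − 11.873)² = 7.6878119716²
eq2: (x − 47.922)² + (y + 7.704)² = 77.2045703885²
eq3: (x − 26.344)² + (y + 25.938)² = 62.5338893266²
eq1−eq2, eq1−eq3 (x²,y² cancel):
  156.302·x − 39.154·y = -4600.334106
  113.146·x − 75.622·y = -3539.359251
det = 156.302·-75.622 − -39.154·113.146 = -7389.751360
x = (-4600.334106·-75.622 − -39.154·-3539.359251) / -7389.751360 = -28.323875
y = (156.302·-3539.359251 − -4600.334106·113.146) / -7389.751360 = 4.424983

x=-28.324 y=4.425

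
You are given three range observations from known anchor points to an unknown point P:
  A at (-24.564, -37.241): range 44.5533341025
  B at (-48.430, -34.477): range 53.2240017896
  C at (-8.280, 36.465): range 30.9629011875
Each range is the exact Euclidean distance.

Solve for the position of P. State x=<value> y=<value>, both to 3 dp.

x=-13.886 y=6.014

eq1: (x + 24.564)² + (y + 37.241)² = 44.5533341025²
eq2: (x + 48.430)² + (y + 34.477)² = 53.2240017896²
eq3: (x + 8.280)² + (y − 36.465)² = 30.9629011875²
eq3−eq1, eq3−eq2 (x²,y² cancel):
  -32.568·x − 147.412·y = -434.270778
  -80.300·x − 141.884·y = 261.780687
det = -32.568·-141.884 − -147.412·-80.300 = -7216.305488
x = (-434.270778·-141.884 − -147.412·261.780687) / -7216.305488 = -13.886010
y = (-32.568·261.780687 − -434.270778·-80.300) / -7216.305488 = 6.013828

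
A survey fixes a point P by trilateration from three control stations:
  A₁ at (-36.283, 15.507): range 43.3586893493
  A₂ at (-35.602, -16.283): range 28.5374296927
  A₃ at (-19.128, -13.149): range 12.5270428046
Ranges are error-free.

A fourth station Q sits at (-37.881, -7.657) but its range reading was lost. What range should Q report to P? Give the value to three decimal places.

32.067

eq1: (x + 36.283)² + (y − 15.507)² = 43.3586893493²
eq2: (x + 35.602)² + (y + 16.283)² = 28.5374296927²
eq3: (x + 19.128)² + (y + 13.149)² = 12.5270428046²
eq3−eq2, eq3−eq1 (x²,y² cancel):
  -32.948·x − 6.268·y = 336.403816
  -34.310·x + 57.312·y = -704.902588
det = -32.948·57.312 − -6.268·-34.310 = -2103.370856
x = (336.403816·57.312 − -6.268·-704.902588) / -2103.370856 = -7.065633
y = (-32.948·-704.902588 − 336.403816·-34.310) / -2103.370856 = -16.529251
|P − Q| = √((-7.065633 − -37.881)² + (-16.529251 − -7.657)²) = 32.067175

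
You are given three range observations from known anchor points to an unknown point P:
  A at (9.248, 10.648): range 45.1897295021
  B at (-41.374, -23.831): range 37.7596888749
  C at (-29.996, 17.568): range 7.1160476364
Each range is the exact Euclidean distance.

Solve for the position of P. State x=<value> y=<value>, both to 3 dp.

eq1: (x − 9.248)² + (y − 10.648)² = 45.1897295021²
eq2: (x + 41.374)² + (y + 23.831)² = 37.7596888749²
eq3: (x + 29.996)² + (y − 17.568)² = 7.1160476364²
eq2−eq3, eq2−eq1 (x²,y² cancel):
  22.756·x + 82.798·y = 303.826173
  101.244·x + 68.958·y = -2697.136578
det = 22.756·68.958 − 82.798·101.244 = -6813.592464
x = (303.826173·68.958 − 82.798·-2697.136578) / -6813.592464 = -35.850216
y = (22.756·-2697.136578 − 303.826173·101.244) / -6813.592464 = 13.522473

x=-35.850 y=13.522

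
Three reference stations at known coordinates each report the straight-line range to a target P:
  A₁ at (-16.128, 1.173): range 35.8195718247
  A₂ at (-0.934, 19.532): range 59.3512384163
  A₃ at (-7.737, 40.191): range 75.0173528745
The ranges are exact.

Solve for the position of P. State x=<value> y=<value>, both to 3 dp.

x=-32.883 y=-30.486

eq1: (x + 16.128)² + (y − 1.173)² = 35.8195718247²
eq2: (x + 0.934)² + (y − 19.532)² = 59.3512384163²
eq3: (x + 7.737)² + (y − 40.191)² = 75.0173528745²
eq1−eq2, eq1−eq3 (x²,y² cancel):
  30.388·x + 36.718·y = -2118.644709
  16.782·x + 78.036·y = -2930.872170
det = 30.388·78.036 − 36.718·16.782 = 1755.156492
x = (-2118.644709·78.036 − 36.718·-2930.872170) / 1755.156492 = -32.882990
y = (30.388·-2930.872170 − -2118.644709·16.782) / 1755.156492 = -30.486312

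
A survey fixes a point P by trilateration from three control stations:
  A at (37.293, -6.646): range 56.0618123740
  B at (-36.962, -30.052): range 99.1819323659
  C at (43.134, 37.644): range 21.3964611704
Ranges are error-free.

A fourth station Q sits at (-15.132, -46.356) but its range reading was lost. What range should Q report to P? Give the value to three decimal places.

eq1: (x − 37.293)² + (y + 6.646)² = 56.0618123740²
eq2: (x + 36.962)² + (y + 30.052)² = 99.1819323659²
eq3: (x − 43.134)² + (y − 37.644)² = 21.3964611704²
eq1−eq3, eq1−eq2 (x²,y² cancel):
  11.682·x + 88.580·y = 4527.793783
  -148.510·x − 46.812·y = -5859.753918
det = 11.682·-46.812 − 88.580·-148.510 = 12608.158016
x = (4527.793783·-46.812 − 88.580·-5859.753918) / 12608.158016 = 24.357398
y = (11.682·-5859.753918 − 4527.793783·-148.510) / 12608.158016 = 47.903033
|P − Q| = √((24.357398 − -15.132)² + (47.903033 − -46.356)²) = 102.196760

102.197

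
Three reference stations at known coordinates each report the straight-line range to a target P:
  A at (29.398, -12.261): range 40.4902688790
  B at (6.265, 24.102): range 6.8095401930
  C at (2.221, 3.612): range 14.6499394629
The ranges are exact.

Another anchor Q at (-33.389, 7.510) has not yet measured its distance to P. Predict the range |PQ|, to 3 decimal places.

eq1: (x − 29.398)² + (y + 12.261)² = 40.4902688790²
eq2: (x − 6.265)² + (y − 24.102)² = 6.8095401930²
eq3: (x − 2.221)² + (y − 3.612)² = 14.6499394629²
eq1−eq3, eq1−eq2 (x²,y² cancel):
  -54.354·x + 31.746·y = 428.246008
  -46.266·x + 72.726·y = 1198.674140
det = -54.354·72.726 − 31.746·-46.266 = -2484.188568
x = (428.246008·72.726 − 31.746·1198.674140) / -2484.188568 = 2.780985
y = (-54.354·1198.674140 − 428.246008·-46.266) / -2484.188568 = 18.251233
|P − Q| = √((2.780985 − -33.389)² + (18.251233 − 7.510)²) = 37.731179

37.731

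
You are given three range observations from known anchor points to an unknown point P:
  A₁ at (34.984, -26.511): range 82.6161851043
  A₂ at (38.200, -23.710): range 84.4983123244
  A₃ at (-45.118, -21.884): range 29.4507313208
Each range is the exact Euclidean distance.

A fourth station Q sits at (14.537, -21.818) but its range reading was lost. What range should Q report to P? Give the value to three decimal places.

eq1: (x − 34.984)² + (y + 26.511)² = 82.6161851043²
eq2: (x − 38.200)² + (y + 23.710)² = 84.4983123244²
eq3: (x + 45.118)² + (y + 21.884)² = 29.4507313208²
eq2−eq3, eq2−eq1 (x²,y² cancel):
  -166.636·x + 3.652·y = 6765.758490
  -6.432·x − 5.602·y = 219.840021
det = -166.636·-5.602 − 3.652·-6.432 = 956.984536
x = (6765.758490·-5.602 − 3.652·219.840021) / 956.984536 = -40.444368
y = (-166.636·219.840021 − 6765.758490·-6.432) / 956.984536 = 7.193530
|P − Q| = √((-40.444368 − 14.537)² + (7.193530 − -21.818)²) = 62.166065

62.166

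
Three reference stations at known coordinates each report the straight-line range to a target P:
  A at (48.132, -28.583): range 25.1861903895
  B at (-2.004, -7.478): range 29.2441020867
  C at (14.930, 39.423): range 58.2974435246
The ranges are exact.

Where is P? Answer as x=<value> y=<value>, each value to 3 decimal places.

eq1: (x − 48.132)² + (y + 28.583)² = 25.1861903895²
eq2: (x + 2.004)² + (y + 7.478)² = 29.2441020867²
eq3: (x − 14.930)² + (y − 39.423)² = 58.2974435246²
eq1−eq3, eq1−eq2 (x²,y² cancel):
  -66.404·x + 136.012·y = -4120.847219
  -100.272·x + 42.210·y = -3294.614134
det = -66.404·42.210 − 136.012·-100.272 = 10835.282424
x = (-4120.847219·42.210 − 136.012·-3294.614134) / 10835.282424 = 25.303087
y = (-66.404·-3294.614134 − -4120.847219·-100.272) / 10835.282424 = -17.944159

x=25.303 y=-17.944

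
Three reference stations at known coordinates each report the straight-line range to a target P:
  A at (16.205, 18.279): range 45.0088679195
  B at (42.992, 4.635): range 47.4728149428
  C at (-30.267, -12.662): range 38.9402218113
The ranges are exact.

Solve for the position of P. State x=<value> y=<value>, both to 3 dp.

x=6.441 y=-25.658

eq1: (x − 16.205)² + (y − 18.279)² = 45.0088679195²
eq2: (x − 42.992)² + (y − 4.635)² = 47.4728149428²
eq3: (x + 30.267)² + (y + 12.662)² = 38.9402218113²
eq2−eq1, eq2−eq3 (x²,y² cancel):
  -53.574·x + 27.288·y = -1045.201456
  -146.518·x − 34.594·y = -56.050472
det = -53.574·-34.594 − 27.288·-146.518 = 5851.522140
x = (-1045.201456·-34.594 − 27.288·-56.050472) / 5851.522140 = 6.440581
y = (-53.574·-56.050472 − -1045.201456·-146.518) / 5851.522140 = -25.657936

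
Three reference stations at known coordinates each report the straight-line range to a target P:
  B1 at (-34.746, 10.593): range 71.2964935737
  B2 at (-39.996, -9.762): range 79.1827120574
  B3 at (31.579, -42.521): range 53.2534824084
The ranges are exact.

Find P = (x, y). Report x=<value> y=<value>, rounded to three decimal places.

x=36.550 y=10.500

eq1: (x + 34.746)² + (y − 10.593)² = 71.2964935737²
eq2: (x + 39.996)² + (y + 9.762)² = 79.1827120574²
eq3: (x − 31.579)² + (y + 42.521)² = 53.2534824084²
eq1−eq3, eq1−eq2 (x²,y² cancel):
  132.650·x − 106.228·y = 3733.029124
  -10.500·x − 40.710·y = -811.231398
det = 132.650·-40.710 − -106.228·-10.500 = -6515.575500
x = (3733.029124·-40.710 − -106.228·-811.231398) / -6515.575500 = 36.550433
y = (132.650·-811.231398 − 3733.029124·-10.500) / -6515.575500 = 10.499923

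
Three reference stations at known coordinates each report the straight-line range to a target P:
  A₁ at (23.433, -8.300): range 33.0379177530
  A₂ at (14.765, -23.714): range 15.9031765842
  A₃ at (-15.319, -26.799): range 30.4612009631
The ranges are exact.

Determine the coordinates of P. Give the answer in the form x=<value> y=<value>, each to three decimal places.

eq1: (x − 23.433)² + (y + 8.300)² = 33.0379177530²
eq2: (x − 14.765)² + (y + 23.714)² = 15.9031765842²
eq3: (x + 15.319)² + (y + 26.799)² = 30.4612009631²
eq1−eq2, eq1−eq3 (x²,y² cancel):
  -17.336·x − 30.828·y = 1000.956516
  -77.504·x − 36.998·y = 498.481918
det = -17.336·-36.998 − -30.828·-77.504 = -1747.895984
x = (1000.956516·-36.998 − -30.828·498.481918) / -1747.895984 = 12.395582
y = (-17.336·498.481918 − 1000.956516·-77.504) / -1747.895984 = -39.439676

x=12.396 y=-39.440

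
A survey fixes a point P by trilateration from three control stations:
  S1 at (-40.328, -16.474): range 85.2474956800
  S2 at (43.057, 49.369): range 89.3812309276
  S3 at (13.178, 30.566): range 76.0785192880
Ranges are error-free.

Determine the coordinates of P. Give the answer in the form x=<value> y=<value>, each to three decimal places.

x=41.609 y=-40.000

eq1: (x + 40.328)² + (y + 16.474)² = 85.2474956800²
eq2: (x − 43.057)² + (y − 49.369)² = 89.3812309276²
eq3: (x − 13.178)² + (y − 30.566)² = 76.0785192880²
eq3−eq2, eq3−eq1 (x²,y² cancel):
  59.758·x + 37.606·y = 982.200025
  -107.012·x − 94.080·y = -689.394203
det = 59.758·-94.080 − 37.606·-107.012 = -1597.739368
x = (982.200025·-94.080 − 37.606·-689.394203) / -1597.739368 = 41.608801
y = (59.758·-689.394203 − 982.200025·-107.012) / -1597.739368 = -40.000498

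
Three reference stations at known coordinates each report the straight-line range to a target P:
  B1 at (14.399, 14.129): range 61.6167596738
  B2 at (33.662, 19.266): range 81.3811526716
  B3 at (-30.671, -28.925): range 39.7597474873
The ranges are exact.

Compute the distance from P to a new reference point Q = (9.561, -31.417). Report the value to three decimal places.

eq1: (x − 14.399)² + (y − 14.129)² = 61.6167596738²
eq2: (x − 33.662)² + (y − 19.266)² = 81.3811526716²
eq3: (x + 30.671)² + (y + 28.925)² = 39.7597474873²
eq1−eq2, eq1−eq3 (x²,y² cancel):
  38.526·x + 10.274·y = -1728.917779
  -90.140·x − 86.108·y = 3586.193576
det = 38.526·-86.108 − 10.274·-90.140 = -2391.298448
x = (-1728.917779·-86.108 − 10.274·3586.193576) / -2391.298448 = -46.848648
y = (38.526·3586.193576 − -1728.917779·-90.140) / -2391.298448 = 7.394708
|P − Q| = √((-46.848648 − 9.561)² + (7.394708 − -31.417)²) = 68.471871

68.472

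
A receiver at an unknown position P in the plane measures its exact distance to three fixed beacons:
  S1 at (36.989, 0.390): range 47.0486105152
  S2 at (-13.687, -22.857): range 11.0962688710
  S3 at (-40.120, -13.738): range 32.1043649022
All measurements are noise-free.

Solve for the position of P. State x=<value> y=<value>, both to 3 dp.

eq1: (x − 36.989)² + (y − 0.390)² = 47.0486105152²
eq2: (x + 13.687)² + (y + 22.857)² = 11.0962688710²
eq3: (x + 40.120)² + (y + 13.738)² = 32.1043649022²
eq1−eq3, eq1−eq2 (x²,y² cancel):
  -154.218·x − 28.256·y = 1612.890329
  -101.352·x − 46.494·y = 1431.882766
det = -154.218·-46.494 − -28.256·-101.352 = 4306.409580
x = (1612.890329·-46.494 − -28.256·1431.882766) / 4306.409580 = -8.018383
y = (-154.218·1431.882766 − 1612.890329·-101.352) / 4306.409580 = -13.317924

x=-8.018 y=-13.318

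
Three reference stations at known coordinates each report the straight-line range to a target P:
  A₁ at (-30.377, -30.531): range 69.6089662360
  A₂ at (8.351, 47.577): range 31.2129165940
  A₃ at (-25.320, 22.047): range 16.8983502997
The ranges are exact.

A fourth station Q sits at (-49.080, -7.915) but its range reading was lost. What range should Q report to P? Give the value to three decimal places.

53.992

eq1: (x + 30.377)² + (y + 30.531)² = 69.6089662360²
eq2: (x − 8.351)² + (y − 47.577)² = 31.2129165940²
eq3: (x + 25.320)² + (y − 22.047)² = 16.8983502997²
eq3−eq2, eq3−eq1 (x²,y² cancel):
  67.342·x + 51.060·y = 517.445602
  -10.114·x − 105.156·y = -3832.122457
det = 67.342·-105.156 − 51.060·-10.114 = -6564.994512
x = (517.445602·-105.156 − 51.060·-3832.122457) / -6564.994512 = -21.516494
y = (67.342·-3832.122457 − 517.445602·-10.114) / -6564.994512 = 38.511738
|P − Q| = √((-21.516494 − -49.080)² + (38.511738 − -7.915)²) = 53.992489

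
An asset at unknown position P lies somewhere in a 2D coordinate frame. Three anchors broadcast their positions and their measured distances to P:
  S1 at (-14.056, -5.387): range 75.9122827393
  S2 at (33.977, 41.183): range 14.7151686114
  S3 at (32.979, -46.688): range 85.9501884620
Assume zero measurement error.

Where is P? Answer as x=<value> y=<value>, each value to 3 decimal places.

x=48.317 y=37.883

eq1: (x + 14.056)² + (y + 5.387)² = 75.9122827393²
eq2: (x − 33.977)² + (y − 41.183)² = 14.7151686114²
eq3: (x − 32.979)² + (y + 46.688)² = 85.9501884620²
eq1−eq3, eq1−eq2 (x²,y² cancel):
  94.070·x − 82.602·y = 1416.032654
  96.066·x + 93.140·y = 8170.023596
det = 94.070·93.140 − -82.602·96.066 = 16696.923532
x = (1416.032654·93.140 − -82.602·8170.023596) / 16696.923532 = 48.317259
y = (94.070·8170.023596 − 1416.032654·96.066) / 16696.923532 = 37.882519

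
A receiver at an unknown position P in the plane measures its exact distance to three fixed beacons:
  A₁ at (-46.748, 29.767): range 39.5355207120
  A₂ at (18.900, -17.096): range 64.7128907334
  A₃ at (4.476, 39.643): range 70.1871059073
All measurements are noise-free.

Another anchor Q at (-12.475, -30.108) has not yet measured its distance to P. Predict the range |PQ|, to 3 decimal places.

eq1: (x + 46.748)² + (y − 29.767)² = 39.5355207120²
eq2: (x − 18.900)² + (y + 17.096)² = 64.7128907334²
eq3: (x − 4.476)² + (y − 39.643)² = 70.1871059073²
eq2−eq1, eq2−eq3 (x²,y² cancel):
  -131.296·x + 93.726·y = 5046.667406
  -28.848·x + 113.478·y = 203.647200
det = -131.296·113.478 − 93.726·-28.848 = -12195.399840
x = (5046.667406·113.478 − 93.726·203.647200) / -12195.399840 = -45.394058
y = (-131.296·203.647200 − 5046.667406·-28.848) / -12195.399840 = -9.745330
|P − Q| = √((-45.394058 − -12.475)² + (-9.745330 − -30.108)²) = 38.707915

38.708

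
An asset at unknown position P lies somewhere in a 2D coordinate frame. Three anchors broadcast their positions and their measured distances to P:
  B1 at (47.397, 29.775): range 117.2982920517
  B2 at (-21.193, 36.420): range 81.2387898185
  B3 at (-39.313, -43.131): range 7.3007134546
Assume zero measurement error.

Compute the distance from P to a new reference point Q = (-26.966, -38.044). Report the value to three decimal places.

eq1: (x − 47.397)² + (y − 29.775)² = 117.2982920517²
eq2: (x + 21.193)² + (y − 36.420)² = 81.2387898185²
eq3: (x + 39.313)² + (y + 43.131)² = 7.3007134546²
eq3−eq1, eq3−eq2 (x²,y² cancel):
  173.420·x + 145.812·y = -13978.357797
  36.240·x + 159.102·y = -8176.676035
det = 173.420·159.102 − 145.812·36.240 = 22307.241960
x = (-13978.357797·159.102 − 145.812·-8176.676035) / 22307.241960 = -46.250774
y = (173.420·-8176.676035 − -13978.357797·36.240) / 22307.241960 = -40.857739
|P − Q| = √((-46.250774 − -26.966)² + (-40.857739 − -38.044)²) = 19.488961

19.489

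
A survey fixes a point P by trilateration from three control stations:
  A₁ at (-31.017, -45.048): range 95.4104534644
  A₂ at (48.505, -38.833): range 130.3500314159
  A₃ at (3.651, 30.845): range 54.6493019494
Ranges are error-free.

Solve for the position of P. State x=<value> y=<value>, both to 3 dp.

eq1: (x + 31.017)² + (y + 45.048)² = 95.4104534644²
eq2: (x − 48.505)² + (y + 38.833)² = 130.3500314159²
eq3: (x − 3.651)² + (y − 30.845)² = 54.6493019494²
eq2−eq1, eq2−eq3 (x²,y² cancel):
  -159.044·x − 12.430·y = 7018.615739
  -89.708·x + 139.356·y = 11108.591399
det = -159.044·139.356 − -12.430·-89.708 = -23278.806104
x = (7018.615739·139.356 − -12.430·11108.591399) / -23278.806104 = -47.947734
y = (-159.044·11108.591399 − 7018.615739·-89.708) / -23278.806104 = 48.848245

x=-47.948 y=48.848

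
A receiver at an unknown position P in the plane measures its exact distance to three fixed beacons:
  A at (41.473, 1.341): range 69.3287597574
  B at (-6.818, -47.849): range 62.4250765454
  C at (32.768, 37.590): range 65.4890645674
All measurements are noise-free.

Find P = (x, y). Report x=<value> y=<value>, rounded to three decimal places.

x=-27.155 y=11.170

eq1: (x − 41.473)² + (y − 1.341)² = 69.3287597574²
eq2: (x + 6.818)² + (y + 47.849)² = 62.4250765454²
eq3: (x − 32.768)² + (y − 37.590)² = 65.4890645674²
eq2−eq3, eq2−eq1 (x²,y² cancel):
  79.172·x + 170.878·y = -241.189397
  96.582·x + 98.380·y = -1523.790663
det = 79.172·98.380 − 170.878·96.582 = -8714.797636
x = (-241.189397·98.380 − 170.878·-1523.790663) / -8714.797636 = -27.155431
y = (79.172·-1523.790663 − -241.189397·96.582) / -8714.797636 = 11.170311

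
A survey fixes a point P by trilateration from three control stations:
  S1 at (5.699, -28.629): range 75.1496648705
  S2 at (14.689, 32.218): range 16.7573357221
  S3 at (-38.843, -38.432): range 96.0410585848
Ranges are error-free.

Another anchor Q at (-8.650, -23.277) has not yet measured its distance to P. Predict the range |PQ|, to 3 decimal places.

71.309

eq1: (x − 5.699)² + (y + 28.629)² = 75.1496648705²
eq2: (x − 14.689)² + (y − 32.218)² = 16.7573357221²
eq3: (x + 38.843)² + (y + 38.432)² = 96.0410585848²
eq1−eq2, eq1−eq3 (x²,y² cancel):
  17.980·x + 121.694·y = 5768.331833
  -89.084·x − 19.606·y = -1442.713773
det = 17.980·-19.606 − 121.694·-89.084 = 10488.472416
x = (5768.331833·-19.606 − 121.694·-1442.713773) / 10488.472416 = 5.956606
y = (17.980·-1442.713773 − 5768.331833·-89.084) / 10488.472416 = 46.520223
|P − Q| = √((5.956606 − -8.650)² + (46.520223 − -23.277)²) = 71.309223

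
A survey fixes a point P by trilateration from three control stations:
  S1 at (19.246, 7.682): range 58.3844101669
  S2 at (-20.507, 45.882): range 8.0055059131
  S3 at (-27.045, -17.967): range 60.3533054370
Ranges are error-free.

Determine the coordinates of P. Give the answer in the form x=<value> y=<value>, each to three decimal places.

eq1: (x − 19.246)² + (y − 7.682)² = 58.3844101669²
eq2: (x + 20.507)² + (y − 45.882)² = 8.0055059131²
eq3: (x + 27.045)² + (y + 17.967)² = 60.3533054370²
eq3−eq1, eq3−eq2 (x²,y² cancel):
  92.582·x + 51.298·y = -391.041347
  13.076·x + 127.698·y = 5049.883211
det = 92.582·127.698 − 51.298·13.076 = 11151.763588
x = (-391.041347·127.698 − 51.298·5049.883211) / 11151.763588 = -27.707197
y = (92.582·5049.883211 − -391.041347·13.076) / 11151.763588 = 42.382673

x=-27.707 y=42.383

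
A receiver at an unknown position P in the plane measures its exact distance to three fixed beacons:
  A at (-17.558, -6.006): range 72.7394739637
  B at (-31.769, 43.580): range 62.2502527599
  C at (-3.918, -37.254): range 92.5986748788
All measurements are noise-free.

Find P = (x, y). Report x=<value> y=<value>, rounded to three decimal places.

eq1: (x + 17.558)² + (y + 6.006)² = 72.7394739637²
eq2: (x + 31.769)² + (y − 43.580)² = 62.2502527599²
eq3: (x + 3.918)² + (y + 37.254)² = 92.5986748788²
eq2−eq1, eq2−eq3 (x²,y² cancel):
  28.422·x − 99.172·y = -3980.067465
  55.702·x − 161.668·y = -6204.695142
det = 28.422·-161.668 − -99.172·55.702 = 929.150848
x = (-3980.067465·-161.668 − -99.172·-6204.695142) / 929.150848 = 30.261524
y = (28.422·-6204.695142 − -3980.067465·55.702) / 929.150848 = 48.805716

x=30.262 y=48.806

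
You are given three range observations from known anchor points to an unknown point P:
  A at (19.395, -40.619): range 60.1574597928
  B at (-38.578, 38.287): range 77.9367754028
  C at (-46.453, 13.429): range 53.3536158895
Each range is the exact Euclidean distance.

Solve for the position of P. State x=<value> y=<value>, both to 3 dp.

x=-40.754 y=-39.619

eq1: (x − 19.395)² + (y + 40.619)² = 60.1574597928²
eq2: (x + 38.578)² + (y − 38.287)² = 77.9367754028²
eq3: (x + 46.453)² + (y − 13.429)² = 53.3536158895²
eq2−eq3, eq2−eq1 (x²,y² cancel):
  -15.750·x − 49.716·y = 2611.595429
  115.946·x − 157.812·y = 1527.133724
det = -15.750·-157.812 − -49.716·115.946 = 8249.910336
x = (2611.595429·-157.812 − -49.716·1527.133724) / 8249.910336 = -40.754154
y = (-15.750·1527.133724 − 2611.595429·115.946) / 8249.910336 = -39.619388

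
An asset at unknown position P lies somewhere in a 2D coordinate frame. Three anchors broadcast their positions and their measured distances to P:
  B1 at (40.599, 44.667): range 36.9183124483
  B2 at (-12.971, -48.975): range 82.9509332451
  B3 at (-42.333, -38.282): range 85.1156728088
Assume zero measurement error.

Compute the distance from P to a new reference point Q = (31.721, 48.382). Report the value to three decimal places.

30.612

eq1: (x − 40.599)² + (y − 44.667)² = 36.9183124483²
eq2: (x + 12.971)² + (y + 48.975)² = 82.9509332451²
eq3: (x + 42.333)² + (y + 38.282)² = 85.1156728088²
eq2−eq3, eq2−eq1 (x²,y² cancel):
  -58.724·x + 21.386·y = 326.976516
  107.140·x + 187.284·y = 6594.517756
det = -58.724·187.284 − 21.386·107.140 = -13289.361656
x = (326.976516·187.284 − 21.386·6594.517756) / -13289.361656 = 6.004268
y = (-58.724·6594.517756 − 326.976516·107.140) / -13289.361656 = 31.776449
|P − Q| = √((6.004268 − 31.721)² + (31.776449 − 48.382)²) = 30.612001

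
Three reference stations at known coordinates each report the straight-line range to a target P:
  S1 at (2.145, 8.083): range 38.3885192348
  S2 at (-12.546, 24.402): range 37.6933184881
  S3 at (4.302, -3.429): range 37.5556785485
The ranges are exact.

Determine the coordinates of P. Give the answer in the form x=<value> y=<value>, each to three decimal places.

x=-33.062 y=-7.219

eq1: (x − 2.145)² + (y − 8.083)² = 38.3885192348²
eq2: (x + 12.546)² + (y − 24.402)² = 37.6933184881²
eq3: (x − 4.302)² + (y + 3.429)² = 37.5556785485²
eq1−eq2, eq1−eq3 (x²,y² cancel):
  -29.382·x + 32.638·y = 735.815956
  4.314·x − 23.024·y = 23.578749
det = -29.382·-23.024 − 32.638·4.314 = 535.690836
x = (735.815956·-23.024 − 32.638·23.578749) / 535.690836 = -33.061961
y = (-29.382·23.578749 − 735.815956·4.314) / 535.690836 = -7.218904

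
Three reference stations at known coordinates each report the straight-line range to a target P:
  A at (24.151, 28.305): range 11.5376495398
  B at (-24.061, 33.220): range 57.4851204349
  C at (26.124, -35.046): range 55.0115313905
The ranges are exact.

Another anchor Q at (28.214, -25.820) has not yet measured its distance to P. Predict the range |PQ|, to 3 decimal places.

eq1: (x − 24.151)² + (y − 28.305)² = 11.5376495398²
eq2: (x + 24.061)² + (y − 33.220)² = 57.4851204349²
eq3: (x − 26.124)² + (y + 35.046)² = 55.0115313905²
eq1−eq2, eq1−eq3 (x²,y² cancel):
  -96.424·x + 9.830·y = -2873.365420
  3.946·x − 126.702·y = -2366.909563
det = -96.424·-126.702 − 9.830·3.946 = 12178.324468
x = (-2873.365420·-126.702 − 9.830·-2366.909563) / 12178.324468 = 31.804693
y = (-96.424·-2366.909563 − -2873.365420·3.946) / 12178.324468 = 19.671441
|P − Q| = √((31.804693 − 28.214)² + (19.671441 − -25.820)²) = 45.632929

45.633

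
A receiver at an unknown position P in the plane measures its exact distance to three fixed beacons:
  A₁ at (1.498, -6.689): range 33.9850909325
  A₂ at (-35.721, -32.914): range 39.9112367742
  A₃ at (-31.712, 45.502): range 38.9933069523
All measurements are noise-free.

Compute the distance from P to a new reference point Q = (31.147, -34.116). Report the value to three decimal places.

eq1: (x − 1.498)² + (y + 6.689)² = 33.9850909325²
eq2: (x + 35.721)² + (y + 32.914)² = 39.9112367742²
eq3: (x + 31.712)² + (y − 45.502)² = 38.9933069523²
eq3−eq1, eq3−eq2 (x²,y² cancel):
  66.420·x − 104.382·y = -2663.604642
  -8.018·x − 156.832·y = -789.190545
det = 66.420·-156.832 − -104.382·-8.018 = -11253.716316
x = (-2663.604642·-156.832 − -104.382·-789.190545) / -11253.716316 = -29.800036
y = (66.420·-789.190545 − -2663.604642·-8.018) / -11253.716316 = 6.555596
|P − Q| = √((-29.800036 − 31.147)² + (6.555596 − -34.116)²) = 73.271550

73.272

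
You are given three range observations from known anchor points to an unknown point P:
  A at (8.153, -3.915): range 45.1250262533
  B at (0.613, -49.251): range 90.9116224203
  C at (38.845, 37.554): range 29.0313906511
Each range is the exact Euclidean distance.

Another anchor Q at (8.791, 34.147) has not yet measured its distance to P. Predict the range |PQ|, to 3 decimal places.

eq1: (x − 8.153)² + (y + 3.915)² = 45.1250262533²
eq2: (x − 0.613)² + (y + 49.251)² = 90.9116224203²
eq3: (x − 38.845)² + (y − 37.554)² = 29.0313906511²
eq2−eq1, eq2−eq3 (x²,y² cancel):
  15.080·x + 90.672·y = 3884.416961
  76.464·x + 173.610·y = 7915.301619
det = 15.080·173.610 − 90.672·76.464 = -4315.105008
x = (3884.416961·173.610 − 90.672·7915.301619) / -4315.105008 = 10.039756
y = (15.080·7915.301619 − 3884.416961·76.464) / -4315.105008 = 41.170565
|P − Q| = √((10.039756 − 8.791)² + (41.170565 − 34.147)²) = 7.133712

7.134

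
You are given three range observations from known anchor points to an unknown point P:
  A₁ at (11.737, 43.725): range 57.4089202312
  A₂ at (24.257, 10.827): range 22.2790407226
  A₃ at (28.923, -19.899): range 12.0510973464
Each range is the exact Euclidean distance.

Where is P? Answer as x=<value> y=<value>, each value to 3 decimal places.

eq1: (x − 11.737)² + (y − 43.725)² = 57.4089202312²
eq2: (x − 24.257)² + (y − 10.827)² = 22.2790407226²
eq3: (x − 28.923)² + (y + 19.899)² = 12.0510973464²
eq2−eq1, eq2−eq3 (x²,y² cancel):
  -25.040·x + 65.796·y = -1455.421651
  9.332·x − 61.452·y = 878.010860
det = -25.040·-61.452 − 65.796·9.332 = 924.749808
x = (-1455.421651·-61.452 − 65.796·878.010860) / 924.749808 = 34.245986
y = (-25.040·878.010860 − -1455.421651·9.332) / 924.749808 = -9.087212

x=34.246 y=-9.087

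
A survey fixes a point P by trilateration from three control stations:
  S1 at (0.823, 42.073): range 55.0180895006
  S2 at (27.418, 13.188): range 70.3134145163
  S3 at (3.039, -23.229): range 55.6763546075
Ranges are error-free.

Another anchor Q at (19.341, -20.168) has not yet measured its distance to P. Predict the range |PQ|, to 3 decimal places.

eq1: (x − 0.823)² + (y − 42.073)² = 55.0180895006²
eq2: (x − 27.418)² + (y − 13.188)² = 70.3134145163²
eq3: (x − 3.039)² + (y + 23.229)² = 55.6763546075²
eq3−eq1, eq3−eq2 (x²,y² cancel):
  -4.432·x + 130.604·y = 1294.858986
  48.758·x + 72.834·y = -1467.271693
det = -4.432·72.834 − 130.604·48.758 = -6690.790120
x = (1294.858986·72.834 − 130.604·-1467.271693) / -6690.790120 = -42.736554
y = (-4.432·-1467.271693 − 1294.858986·48.758) / -6690.790120 = 8.464140
|P − Q| = √((-42.736554 − 19.341)² + (8.464140 − -20.168)²) = 68.362432

68.362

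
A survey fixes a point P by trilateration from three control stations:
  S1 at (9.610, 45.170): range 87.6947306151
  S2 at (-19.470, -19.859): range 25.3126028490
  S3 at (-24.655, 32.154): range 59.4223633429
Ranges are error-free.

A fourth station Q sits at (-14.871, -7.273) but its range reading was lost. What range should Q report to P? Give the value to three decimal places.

33.928

eq1: (x − 9.610)² + (y − 45.170)² = 87.6947306151²
eq2: (x + 19.470)² + (y + 19.859)² = 25.3126028490²
eq3: (x + 24.655)² + (y − 32.154)² = 59.4223633429²
eq2−eq1, eq2−eq3 (x²,y² cancel):
  58.160·x + 130.058·y = -5690.417696
  -10.370·x + 104.026·y = -2022.001442
det = 58.160·104.026 − 130.058·-10.370 = 7398.853620
x = (-5690.417696·104.026 − 130.058·-2022.001442) / 7398.853620 = -44.462824
y = (58.160·-2022.001442 − -5690.417696·-10.370) / 7398.853620 = -23.869811
|P − Q| = √((-44.462824 − -14.871)² + (-23.869811 − -7.273)²) = 33.928309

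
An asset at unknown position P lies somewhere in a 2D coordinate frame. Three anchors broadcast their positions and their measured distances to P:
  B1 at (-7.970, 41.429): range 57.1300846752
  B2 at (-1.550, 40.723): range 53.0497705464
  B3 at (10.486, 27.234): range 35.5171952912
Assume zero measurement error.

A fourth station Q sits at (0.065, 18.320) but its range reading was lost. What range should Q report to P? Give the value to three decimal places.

eq1: (x + 7.970)² + (y − 41.429)² = 57.1300846752²
eq2: (x + 1.550)² + (y − 40.723)² = 53.0497705464²
eq3: (x − 10.486)² + (y − 27.234)² = 35.5171952912²
eq1−eq2, eq1−eq3 (x²,y² cancel):
  12.840·x − 1.412·y = 330.450708
  36.912·x − 28.390·y = 1074.139425
det = 12.840·-28.390 − -1.412·36.912 = -312.407856
x = (330.450708·-28.390 − -1.412·1074.139425) / -312.407856 = 25.174817
y = (12.840·1074.139425 − 330.450708·36.912) / -312.407856 = -5.103437
|P − Q| = √((25.174817 − 0.065)² + (-5.103437 − 18.320)²) = 34.338904

34.339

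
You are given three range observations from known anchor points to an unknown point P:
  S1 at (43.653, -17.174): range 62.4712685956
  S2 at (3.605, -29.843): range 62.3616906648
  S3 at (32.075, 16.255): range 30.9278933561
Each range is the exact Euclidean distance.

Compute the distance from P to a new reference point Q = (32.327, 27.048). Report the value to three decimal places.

eq1: (x − 43.653)² + (y + 17.174)² = 62.4712685956²
eq2: (x − 3.605)² + (y + 29.843)² = 62.3616906648²
eq3: (x − 32.075)² + (y − 16.255)² = 30.9278933561²
eq3−eq1, eq3−eq2 (x²,y² cancel):
  23.156·x − 66.858·y = -2038.624778
  -56.940·x − 92.196·y = -3321.875851
det = 23.156·-92.196 − -66.858·-56.940 = -5941.785096
x = (-2038.624778·-92.196 − -66.858·-3321.875851) / -5941.785096 = 5.745904
y = (23.156·-3321.875851 − -2038.624778·-56.940) / -5941.785096 = 32.481931
|P − Q| = √((5.745904 − 32.327)² + (32.481931 − 27.048)²) = 27.130836

27.131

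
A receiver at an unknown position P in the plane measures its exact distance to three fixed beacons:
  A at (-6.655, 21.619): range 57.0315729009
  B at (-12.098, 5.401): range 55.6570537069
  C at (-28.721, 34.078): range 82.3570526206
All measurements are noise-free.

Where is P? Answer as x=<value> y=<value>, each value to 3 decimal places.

x=41.810 y=-8.444

eq1: (x + 6.655)² + (y − 21.619)² = 57.0315729009²
eq2: (x + 12.098)² + (y − 5.401)² = 55.6570537069²
eq3: (x + 28.721)² + (y − 34.078)² = 82.3570526206²
eq2−eq1, eq2−eq3 (x²,y² cancel):
  10.886·x + 32.436·y = 181.245101
  -33.246·x + 57.354·y = -1874.302969
det = 10.886·57.354 − 32.436·-33.246 = 1702.722900
x = (181.245101·57.354 − 32.436·-1874.302969) / 1702.722900 = 41.809517
y = (10.886·-1874.302969 − 181.245101·-33.246) / 1702.722900 = -8.444115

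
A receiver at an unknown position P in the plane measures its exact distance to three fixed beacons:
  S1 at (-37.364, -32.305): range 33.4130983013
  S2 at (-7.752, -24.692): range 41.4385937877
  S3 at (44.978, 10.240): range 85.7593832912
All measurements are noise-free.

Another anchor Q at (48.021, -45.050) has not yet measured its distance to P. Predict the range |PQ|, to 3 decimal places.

eq1: (x + 37.364)² + (y + 32.305)² = 33.4130983013²
eq2: (x + 7.752)² + (y + 24.692)² = 41.4385937877²
eq3: (x − 44.978)² + (y − 10.240)² = 85.7593832912²
eq3−eq2, eq3−eq1 (x²,y² cancel):
  -105.460·x − 69.864·y = 4179.425051
  -164.684·x − 85.090·y = 6550.040121
det = -105.460·-85.090 − -69.864·-164.684 = -2531.891576
x = (4179.425051·-85.090 − -69.864·6550.040121) / -2531.891576 = -40.280052
y = (-105.460·6550.040121 − 4179.425051·-164.684) / -2531.891576 = 0.980609
|P − Q| = √((-40.280052 − 48.021)² + (0.980609 − -45.050)²) = 99.578576

99.579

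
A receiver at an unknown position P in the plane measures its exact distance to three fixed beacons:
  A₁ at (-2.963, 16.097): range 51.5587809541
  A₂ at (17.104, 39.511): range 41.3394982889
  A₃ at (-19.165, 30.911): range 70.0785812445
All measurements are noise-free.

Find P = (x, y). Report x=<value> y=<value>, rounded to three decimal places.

x=48.476 y=12.590

eq1: (x + 2.963)² + (y − 16.097)² = 51.5587809541²
eq2: (x − 17.104)² + (y − 39.511)² = 41.3394982889²
eq3: (x + 19.165)² + (y − 30.911)² = 70.0785812445²
eq1−eq2, eq1−eq3 (x²,y² cancel):
  40.134·x + 46.828·y = 2535.126934
  -32.404·x + 29.628·y = -1197.805288
det = 40.134·29.628 − 46.828·-32.404 = 2706.504664
x = (2535.126934·29.628 − 46.828·-1197.805288) / 2706.504664 = 48.476387
y = (40.134·-1197.805288 − 2535.126934·-32.404) / 2706.504664 = 12.590237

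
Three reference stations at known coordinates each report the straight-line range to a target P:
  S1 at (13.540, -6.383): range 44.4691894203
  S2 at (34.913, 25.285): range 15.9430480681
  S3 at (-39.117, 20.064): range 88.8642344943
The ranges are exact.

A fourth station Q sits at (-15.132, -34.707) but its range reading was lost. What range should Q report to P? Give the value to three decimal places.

84.502

eq1: (x − 13.540)² + (y + 6.383)² = 44.4691894203²
eq2: (x − 34.913)² + (y − 25.285)² = 15.9430480681²
eq3: (x + 39.117)² + (y − 20.064)² = 88.8642344943²
eq3−eq2, eq3−eq1 (x²,y² cancel):
  148.060·x + 10.442·y = 7568.216400
  105.314·x − 52.894·y = 4210.713869
det = 148.060·-52.894 − 10.442·105.314 = -8931.174428
x = (7568.216400·-52.894 − 10.442·4210.713869) / -8931.174428 = 49.745027
y = (148.060·4210.713869 − 7568.216400·105.314) / -8931.174428 = 19.437628
|P − Q| = √((49.745027 − -15.132)² + (19.437628 − -34.707)²) = 84.502481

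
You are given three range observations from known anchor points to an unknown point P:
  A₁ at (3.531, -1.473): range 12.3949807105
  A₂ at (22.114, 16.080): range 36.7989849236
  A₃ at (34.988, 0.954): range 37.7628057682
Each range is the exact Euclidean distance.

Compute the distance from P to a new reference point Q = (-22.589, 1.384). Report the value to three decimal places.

27.018

eq1: (x − 3.531)² + (y + 1.473)² = 12.3949807105²
eq2: (x − 22.114)² + (y − 16.080)² = 36.7989849236²
eq3: (x − 34.988)² + (y − 0.954)² = 37.7628057682²
eq1−eq2, eq1−eq3 (x²,y² cancel):
  37.166·x + 35.106·y = -467.572039
  62.914·x + 4.854·y = -61.961383
det = 37.166·4.854 − 35.106·62.914 = -2028.255120
x = (-467.572039·4.854 − 35.106·-61.961383) / -2028.255120 = 0.046532
y = (37.166·-61.961383 − -467.572039·62.914) / -2028.255120 = -13.368126
|P − Q| = √((0.046532 − -22.589)² + (-13.368126 − 1.384)²) = 27.018374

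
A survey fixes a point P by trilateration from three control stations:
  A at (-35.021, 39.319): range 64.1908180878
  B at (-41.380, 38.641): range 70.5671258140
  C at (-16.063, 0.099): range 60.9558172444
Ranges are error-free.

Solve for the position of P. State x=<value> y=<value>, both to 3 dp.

eq1: (x + 35.021)² + (y − 39.319)² = 64.1908180878²
eq2: (x + 41.380)² + (y − 38.641)² = 70.5671258140²
eq3: (x + 16.063)² + (y − 0.099)² = 60.9558172444²
eq1−eq3, eq1−eq2 (x²,y² cancel):
  37.916·x − 78.440·y = -2109.574961
  -12.718·x − 1.356·y = -426.281040
det = 37.916·-1.356 − -78.440·-12.718 = -1049.014016
x = (-2109.574961·-1.356 − -78.440·-426.281040) / -1049.014016 = 29.148229
y = (37.916·-426.281040 − -2109.574961·-12.718) / -1049.014016 = 40.983672

x=29.148 y=40.984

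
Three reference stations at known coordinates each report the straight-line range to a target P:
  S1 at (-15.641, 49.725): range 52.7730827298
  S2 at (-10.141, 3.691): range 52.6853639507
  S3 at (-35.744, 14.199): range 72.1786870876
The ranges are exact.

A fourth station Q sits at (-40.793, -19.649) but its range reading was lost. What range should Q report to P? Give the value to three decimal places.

91.144

eq1: (x + 15.641)² + (y − 49.725)² = 52.7730827298²
eq2: (x + 10.141)² + (y − 3.691)² = 52.6853639507²
eq3: (x + 35.744)² + (y − 14.199)² = 72.1786870876²
eq1−eq3, eq1−eq2 (x²,y² cancel):
  -40.206·x − 71.052·y = -3662.735978
  11.000·x − 92.068·y = -2591.502458
det = -40.206·-92.068 − -71.052·11.000 = 4483.258008
x = (-3662.735978·-92.068 − -71.052·-2591.502458) / 4483.258008 = 34.146896
y = (-40.206·-2591.502458 − -3662.735978·11.000) / 4483.258008 = 32.227466
|P − Q| = √((34.146896 − -40.793)² + (32.227466 − -19.649)²) = 91.143599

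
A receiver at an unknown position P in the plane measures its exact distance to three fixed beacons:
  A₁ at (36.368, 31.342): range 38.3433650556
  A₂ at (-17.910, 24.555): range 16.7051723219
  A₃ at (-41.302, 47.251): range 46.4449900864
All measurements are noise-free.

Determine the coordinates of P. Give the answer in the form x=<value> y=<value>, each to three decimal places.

eq1: (x − 36.368)² + (y − 31.342)² = 38.3433650556²
eq2: (x + 17.910)² + (y − 24.555)² = 16.7051723219²
eq3: (x + 41.302)² + (y − 47.251)² = 46.4449900864²
eq1−eq3, eq1−eq2 (x²,y² cancel):
  -155.340·x + 31.818·y = 946.636357
  -108.556·x − 13.574·y = -190.085402
det = -155.340·-13.574 − 31.818·-108.556 = 5562.619968
x = (946.636357·-13.574 − 31.818·-190.085402) / 5562.619968 = -1.222716
y = (-155.340·-190.085402 − 946.636357·-108.556) / 5562.619968 = 23.782125

x=-1.223 y=23.782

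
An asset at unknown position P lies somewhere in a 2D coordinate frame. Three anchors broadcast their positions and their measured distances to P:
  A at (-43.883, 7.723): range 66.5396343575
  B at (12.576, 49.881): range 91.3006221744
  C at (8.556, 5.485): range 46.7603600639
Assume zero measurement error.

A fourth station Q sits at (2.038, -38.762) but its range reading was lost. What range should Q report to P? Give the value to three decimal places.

eq1: (x + 43.883)² + (y − 7.723)² = 66.5396343575²
eq2: (x − 12.576)² + (y − 49.881)² = 91.3006221744²
eq3: (x − 8.556)² + (y − 5.485)² = 46.7603600639²
eq1−eq3, eq1−eq2 (x²,y² cancel):
  104.878·x − 4.476·y = 358.919610
  112.918·x + 84.316·y = -3247.373150
det = 104.878·84.316 − -4.476·112.918 = 9348.314416
x = (358.919610·84.316 − -4.476·-3247.373150) / 9348.314416 = 1.682381
y = (104.878·-3247.373150 − 358.919610·112.918) / 9348.314416 = -40.767401
|P − Q| = √((1.682381 − 2.038)² + (-40.767401 − -38.762)²) = 2.036688

2.037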